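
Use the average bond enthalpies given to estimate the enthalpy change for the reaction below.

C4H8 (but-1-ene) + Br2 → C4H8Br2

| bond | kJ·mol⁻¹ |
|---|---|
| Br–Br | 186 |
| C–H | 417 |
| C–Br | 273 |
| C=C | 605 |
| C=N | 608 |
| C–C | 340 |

Bonds broken (reactants):
  Br–Br: 1 × 186 = 186
  C–C: 2 × 340 = 680
  C–H: 8 × 417 = 3336
  C=C: 1 × 605 = 605
  Σ(broken) = 4807 kJ
Bonds formed (products):
  C–Br: 2 × 273 = 546
  C–C: 3 × 340 = 1020
  C–H: 8 × 417 = 3336
  Σ(formed) = 4902 kJ
ΔH = Σ(broken) − Σ(formed) = 4807 − 4902 = −95 kJ

ΔH ≈ −95 kJ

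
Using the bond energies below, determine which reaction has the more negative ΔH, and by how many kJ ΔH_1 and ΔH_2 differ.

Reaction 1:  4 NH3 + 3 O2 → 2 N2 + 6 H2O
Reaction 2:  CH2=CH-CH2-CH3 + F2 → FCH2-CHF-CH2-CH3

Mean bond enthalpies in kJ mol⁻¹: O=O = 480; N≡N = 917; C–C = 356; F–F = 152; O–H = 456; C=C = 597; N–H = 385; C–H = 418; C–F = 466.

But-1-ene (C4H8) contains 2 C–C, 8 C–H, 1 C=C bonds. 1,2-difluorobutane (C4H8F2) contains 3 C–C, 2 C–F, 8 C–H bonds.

Reaction 1, by 707 kJ

Reaction 1:
  Bonds broken (reactants):
    N–H: 12 × 385 = 4620
    O=O: 3 × 480 = 1440
    Σ(broken) = 6060 kJ
  Bonds formed (products):
    N≡N: 2 × 917 = 1834
    O–H: 12 × 456 = 5472
    Σ(formed) = 7306 kJ
  ΔH_1 = 6060 − 7306 = −1246 kJ
Reaction 2:
  Bonds broken (reactants):
    C–C: 2 × 356 = 712
    C–H: 8 × 418 = 3344
    C=C: 1 × 597 = 597
    F–F: 1 × 152 = 152
    Σ(broken) = 4805 kJ
  Bonds formed (products):
    C–C: 3 × 356 = 1068
    C–F: 2 × 466 = 932
    C–H: 8 × 418 = 3344
    Σ(formed) = 5344 kJ
  ΔH_2 = 4805 − 5344 = −539 kJ
ΔH_1 − ΔH_2 = −707 kJ, so reaction 1 has the more negative ΔH; |ΔH_1 − ΔH_2| = 707 kJ.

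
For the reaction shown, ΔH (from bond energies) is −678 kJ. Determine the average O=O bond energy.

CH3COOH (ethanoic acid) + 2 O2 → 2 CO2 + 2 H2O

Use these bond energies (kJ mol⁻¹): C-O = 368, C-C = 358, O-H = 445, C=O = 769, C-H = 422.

D(O=O) ≈ 486 kJ/mol

Let D be the O=O bond energy.
Σ(broken) = 1×358 + 3×422 + 1×368 + 1×769 + 1×445 + 2×D = 3206 + 2D
Σ(formed) = 4×769 + 4×445 = 4856
ΔH = Σ(broken) − Σ(formed) = (3206 + 2D) − (4856) = −1650 + 2D
Setting this equal to −678 kJ gives 2D = 972, so D = 486 kJ/mol.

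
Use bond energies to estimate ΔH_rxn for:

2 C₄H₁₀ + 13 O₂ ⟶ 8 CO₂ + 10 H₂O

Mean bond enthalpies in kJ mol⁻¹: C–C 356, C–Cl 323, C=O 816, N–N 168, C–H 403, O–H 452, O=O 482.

Bonds broken (reactants):
  C–C: 6 × 356 = 2136
  C–H: 20 × 403 = 8060
  O=O: 13 × 482 = 6266
  Σ(broken) = 16462 kJ
Bonds formed (products):
  C=O: 16 × 816 = 13056
  O–H: 20 × 452 = 9040
  Σ(formed) = 22096 kJ
ΔH = Σ(broken) − Σ(formed) = 16462 − 22096 = −5634 kJ

ΔH ≈ −5634 kJ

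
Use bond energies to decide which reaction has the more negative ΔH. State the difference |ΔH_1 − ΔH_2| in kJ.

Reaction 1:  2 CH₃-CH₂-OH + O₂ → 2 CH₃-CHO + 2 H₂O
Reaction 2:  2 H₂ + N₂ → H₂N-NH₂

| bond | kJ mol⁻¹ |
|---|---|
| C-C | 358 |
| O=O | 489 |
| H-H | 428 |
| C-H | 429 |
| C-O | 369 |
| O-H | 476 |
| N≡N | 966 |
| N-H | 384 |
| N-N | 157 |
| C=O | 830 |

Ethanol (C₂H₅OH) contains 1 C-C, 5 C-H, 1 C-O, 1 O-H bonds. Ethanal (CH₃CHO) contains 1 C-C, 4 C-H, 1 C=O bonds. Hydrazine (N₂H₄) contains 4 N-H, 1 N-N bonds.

Reaction 1:
  Bonds broken (reactants):
    C-C: 2 × 358 = 716
    C-H: 10 × 429 = 4290
    C-O: 2 × 369 = 738
    O-H: 2 × 476 = 952
    O=O: 1 × 489 = 489
    Σ(broken) = 7185 kJ
  Bonds formed (products):
    C-C: 2 × 358 = 716
    C-H: 8 × 429 = 3432
    C=O: 2 × 830 = 1660
    O-H: 4 × 476 = 1904
    Σ(formed) = 7712 kJ
  ΔH_1 = 7185 − 7712 = −527 kJ
Reaction 2:
  Bonds broken (reactants):
    H-H: 2 × 428 = 856
    N≡N: 1 × 966 = 966
    Σ(broken) = 1822 kJ
  Bonds formed (products):
    N-H: 4 × 384 = 1536
    N-N: 1 × 157 = 157
    Σ(formed) = 1693 kJ
  ΔH_2 = 1822 − 1693 = +129 kJ
ΔH_1 − ΔH_2 = −656 kJ, so reaction 1 has the more negative ΔH; |ΔH_1 − ΔH_2| = 656 kJ.

Reaction 1, by 656 kJ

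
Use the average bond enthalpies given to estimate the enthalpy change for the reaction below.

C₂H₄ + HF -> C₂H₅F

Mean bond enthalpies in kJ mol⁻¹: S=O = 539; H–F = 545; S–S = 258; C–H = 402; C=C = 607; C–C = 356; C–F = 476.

Bonds broken (reactants):
  C–H: 4 × 402 = 1608
  C=C: 1 × 607 = 607
  H–F: 1 × 545 = 545
  Σ(broken) = 2760 kJ
Bonds formed (products):
  C–C: 1 × 356 = 356
  C–F: 1 × 476 = 476
  C–H: 5 × 402 = 2010
  Σ(formed) = 2842 kJ
ΔH = Σ(broken) − Σ(formed) = 2760 − 2842 = −82 kJ

ΔH ≈ −82 kJ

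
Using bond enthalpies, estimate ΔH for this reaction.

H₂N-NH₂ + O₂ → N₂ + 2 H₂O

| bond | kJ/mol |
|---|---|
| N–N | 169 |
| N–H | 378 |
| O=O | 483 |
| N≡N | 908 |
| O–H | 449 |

Bonds broken (reactants):
  N–H: 4 × 378 = 1512
  N–N: 1 × 169 = 169
  O=O: 1 × 483 = 483
  Σ(broken) = 2164 kJ
Bonds formed (products):
  N≡N: 1 × 908 = 908
  O–H: 4 × 449 = 1796
  Σ(formed) = 2704 kJ
ΔH = Σ(broken) − Σ(formed) = 2164 − 2704 = −540 kJ

ΔH ≈ −540 kJ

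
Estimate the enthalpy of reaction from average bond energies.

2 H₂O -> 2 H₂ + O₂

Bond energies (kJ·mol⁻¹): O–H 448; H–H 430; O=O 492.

Bonds broken (reactants):
  O–H: 4 × 448 = 1792
  Σ(broken) = 1792 kJ
Bonds formed (products):
  H–H: 2 × 430 = 860
  O=O: 1 × 492 = 492
  Σ(formed) = 1352 kJ
ΔH = Σ(broken) − Σ(formed) = 1792 − 1352 = +440 kJ

ΔH ≈ +440 kJ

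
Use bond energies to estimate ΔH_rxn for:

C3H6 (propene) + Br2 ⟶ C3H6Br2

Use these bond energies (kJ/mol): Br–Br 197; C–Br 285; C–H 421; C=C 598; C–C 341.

ΔH ≈ −116 kJ

Bonds broken (reactants):
  Br–Br: 1 × 197 = 197
  C–C: 1 × 341 = 341
  C–H: 6 × 421 = 2526
  C=C: 1 × 598 = 598
  Σ(broken) = 3662 kJ
Bonds formed (products):
  C–Br: 2 × 285 = 570
  C–C: 2 × 341 = 682
  C–H: 6 × 421 = 2526
  Σ(formed) = 3778 kJ
ΔH = Σ(broken) − Σ(formed) = 3662 − 3778 = −116 kJ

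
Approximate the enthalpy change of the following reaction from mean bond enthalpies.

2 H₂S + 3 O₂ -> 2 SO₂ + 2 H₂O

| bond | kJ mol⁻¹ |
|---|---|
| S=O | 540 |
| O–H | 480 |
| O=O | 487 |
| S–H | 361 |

Bonds broken (reactants):
  O=O: 3 × 487 = 1461
  S–H: 4 × 361 = 1444
  Σ(broken) = 2905 kJ
Bonds formed (products):
  O–H: 4 × 480 = 1920
  S=O: 4 × 540 = 2160
  Σ(formed) = 4080 kJ
ΔH = Σ(broken) − Σ(formed) = 2905 − 4080 = −1175 kJ

ΔH ≈ −1175 kJ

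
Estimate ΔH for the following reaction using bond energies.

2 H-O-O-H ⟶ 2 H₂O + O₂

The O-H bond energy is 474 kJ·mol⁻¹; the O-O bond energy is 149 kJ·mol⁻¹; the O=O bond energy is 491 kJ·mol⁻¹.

Bonds broken (reactants):
  O-H: 4 × 474 = 1896
  O-O: 2 × 149 = 298
  Σ(broken) = 2194 kJ
Bonds formed (products):
  O-H: 4 × 474 = 1896
  O=O: 1 × 491 = 491
  Σ(formed) = 2387 kJ
ΔH = Σ(broken) − Σ(formed) = 2194 − 2387 = −193 kJ

ΔH ≈ −193 kJ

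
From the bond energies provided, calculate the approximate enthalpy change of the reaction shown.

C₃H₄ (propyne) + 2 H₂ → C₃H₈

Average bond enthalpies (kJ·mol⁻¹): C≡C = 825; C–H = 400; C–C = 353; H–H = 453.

Bonds broken (reactants):
  C≡C: 1 × 825 = 825
  C–C: 1 × 353 = 353
  C–H: 4 × 400 = 1600
  H–H: 2 × 453 = 906
  Σ(broken) = 3684 kJ
Bonds formed (products):
  C–C: 2 × 353 = 706
  C–H: 8 × 400 = 3200
  Σ(formed) = 3906 kJ
ΔH = Σ(broken) − Σ(formed) = 3684 − 3906 = −222 kJ

ΔH ≈ −222 kJ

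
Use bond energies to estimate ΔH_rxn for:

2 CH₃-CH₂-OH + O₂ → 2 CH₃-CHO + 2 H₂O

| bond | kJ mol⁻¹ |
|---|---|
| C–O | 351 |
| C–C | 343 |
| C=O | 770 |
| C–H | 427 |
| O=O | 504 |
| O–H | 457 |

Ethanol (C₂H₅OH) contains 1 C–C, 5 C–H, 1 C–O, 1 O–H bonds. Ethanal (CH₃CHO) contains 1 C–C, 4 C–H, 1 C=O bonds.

ΔH ≈ −394 kJ

Bonds broken (reactants):
  C–C: 2 × 343 = 686
  C–H: 10 × 427 = 4270
  C–O: 2 × 351 = 702
  O–H: 2 × 457 = 914
  O=O: 1 × 504 = 504
  Σ(broken) = 7076 kJ
Bonds formed (products):
  C–C: 2 × 343 = 686
  C–H: 8 × 427 = 3416
  C=O: 2 × 770 = 1540
  O–H: 4 × 457 = 1828
  Σ(formed) = 7470 kJ
ΔH = Σ(broken) − Σ(formed) = 7076 − 7470 = −394 kJ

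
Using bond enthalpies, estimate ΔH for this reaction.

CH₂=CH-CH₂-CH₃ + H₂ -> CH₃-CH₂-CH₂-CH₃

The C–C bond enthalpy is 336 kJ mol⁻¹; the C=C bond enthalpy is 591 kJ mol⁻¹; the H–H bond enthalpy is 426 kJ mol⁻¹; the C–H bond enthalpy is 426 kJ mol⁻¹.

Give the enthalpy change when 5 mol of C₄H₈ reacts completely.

Bonds broken (reactants):
  C–C: 2 × 336 = 672
  C–H: 8 × 426 = 3408
  C=C: 1 × 591 = 591
  H–H: 1 × 426 = 426
  Σ(broken) = 5097 kJ
Bonds formed (products):
  C–C: 3 × 336 = 1008
  C–H: 10 × 426 = 4260
  Σ(formed) = 5268 kJ
ΔH = Σ(broken) − Σ(formed) = 5097 − 5268 = −171 kJ
For 5× the reaction as written: 5 × (−171) = −855 kJ

ΔH = −855 kJ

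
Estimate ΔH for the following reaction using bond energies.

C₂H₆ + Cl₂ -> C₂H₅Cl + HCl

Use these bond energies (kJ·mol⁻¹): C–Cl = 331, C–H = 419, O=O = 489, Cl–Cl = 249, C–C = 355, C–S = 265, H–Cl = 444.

ΔH ≈ −107 kJ

Bonds broken (reactants):
  C–C: 1 × 355 = 355
  C–H: 6 × 419 = 2514
  Cl–Cl: 1 × 249 = 249
  Σ(broken) = 3118 kJ
Bonds formed (products):
  C–C: 1 × 355 = 355
  C–Cl: 1 × 331 = 331
  C–H: 5 × 419 = 2095
  H–Cl: 1 × 444 = 444
  Σ(formed) = 3225 kJ
ΔH = Σ(broken) − Σ(formed) = 3118 − 3225 = −107 kJ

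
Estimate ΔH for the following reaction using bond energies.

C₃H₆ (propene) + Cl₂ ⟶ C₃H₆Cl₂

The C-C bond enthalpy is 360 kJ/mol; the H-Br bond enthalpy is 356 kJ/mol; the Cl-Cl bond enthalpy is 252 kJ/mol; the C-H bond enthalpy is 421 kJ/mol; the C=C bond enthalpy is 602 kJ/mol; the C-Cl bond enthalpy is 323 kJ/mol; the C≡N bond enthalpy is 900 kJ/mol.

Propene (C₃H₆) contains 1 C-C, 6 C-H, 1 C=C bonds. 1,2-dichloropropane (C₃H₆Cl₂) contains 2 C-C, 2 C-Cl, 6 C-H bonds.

ΔH ≈ −152 kJ

Bonds broken (reactants):
  C-C: 1 × 360 = 360
  C-H: 6 × 421 = 2526
  C=C: 1 × 602 = 602
  Cl-Cl: 1 × 252 = 252
  Σ(broken) = 3740 kJ
Bonds formed (products):
  C-C: 2 × 360 = 720
  C-Cl: 2 × 323 = 646
  C-H: 6 × 421 = 2526
  Σ(formed) = 3892 kJ
ΔH = Σ(broken) − Σ(formed) = 3740 − 3892 = −152 kJ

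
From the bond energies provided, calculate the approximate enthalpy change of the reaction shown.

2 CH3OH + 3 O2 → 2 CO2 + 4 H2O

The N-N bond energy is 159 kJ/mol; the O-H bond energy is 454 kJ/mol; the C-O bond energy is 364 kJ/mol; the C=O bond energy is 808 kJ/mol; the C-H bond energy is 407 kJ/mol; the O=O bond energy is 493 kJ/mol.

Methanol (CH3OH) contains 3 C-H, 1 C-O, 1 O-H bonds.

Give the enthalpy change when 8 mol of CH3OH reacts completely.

Bonds broken (reactants):
  C-H: 6 × 407 = 2442
  C-O: 2 × 364 = 728
  O-H: 2 × 454 = 908
  O=O: 3 × 493 = 1479
  Σ(broken) = 5557 kJ
Bonds formed (products):
  C=O: 4 × 808 = 3232
  O-H: 8 × 454 = 3632
  Σ(formed) = 6864 kJ
ΔH = Σ(broken) − Σ(formed) = 5557 − 6864 = −1307 kJ
For 4× the reaction as written: 4 × (−1307) = −5228 kJ

ΔH = −5228 kJ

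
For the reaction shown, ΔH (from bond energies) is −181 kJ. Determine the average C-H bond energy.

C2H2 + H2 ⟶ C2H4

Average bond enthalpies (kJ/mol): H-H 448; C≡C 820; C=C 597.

D(C-H) ≈ 426 kJ/mol

Let D be the C-H bond energy.
Σ(broken) = 1×820 + 2×D + 1×448 = 1268 + 2D
Σ(formed) = 4×D + 1×597 = 597 + 4D
ΔH = Σ(broken) − Σ(formed) = (1268 + 2D) − (597 + 4D) = +671 − 2D
Setting this equal to −181 kJ gives 2D = 852, so D = 426 kJ/mol.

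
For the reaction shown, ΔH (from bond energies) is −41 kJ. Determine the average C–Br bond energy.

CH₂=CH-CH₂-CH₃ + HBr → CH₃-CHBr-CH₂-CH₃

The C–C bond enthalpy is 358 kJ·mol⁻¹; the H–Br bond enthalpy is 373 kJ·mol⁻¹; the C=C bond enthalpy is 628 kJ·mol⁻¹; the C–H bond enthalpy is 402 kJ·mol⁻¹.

Let D be the C–Br bond energy.
Σ(broken) = 2×358 + 8×402 + 1×628 + 1×373 = 4933
Σ(formed) = 1×D + 3×358 + 9×402 = 4692 + D
ΔH = Σ(broken) − Σ(formed) = (4933) − (4692 + D) = +241 − D
Setting this equal to −41 kJ gives D = 282 kJ/mol.

D(C–Br) ≈ 282 kJ/mol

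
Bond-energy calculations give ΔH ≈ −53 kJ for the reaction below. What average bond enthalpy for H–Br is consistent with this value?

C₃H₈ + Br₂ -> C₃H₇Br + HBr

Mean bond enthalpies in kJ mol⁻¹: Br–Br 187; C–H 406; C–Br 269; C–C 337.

D(H–Br) ≈ 377 kJ/mol

Let D be the H–Br bond energy.
Σ(broken) = 1×187 + 2×337 + 8×406 = 4109
Σ(formed) = 1×269 + 2×337 + 7×406 + 1×D = 3785 + D
ΔH = Σ(broken) − Σ(formed) = (4109) − (3785 + D) = +324 − D
Setting this equal to −53 kJ gives D = 377 kJ/mol.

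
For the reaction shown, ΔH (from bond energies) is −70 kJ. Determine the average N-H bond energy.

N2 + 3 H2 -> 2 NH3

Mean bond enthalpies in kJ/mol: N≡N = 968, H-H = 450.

Let D be the N-H bond energy.
Σ(broken) = 3×450 + 1×968 = 2318
Σ(formed) = 6×D = 6D
ΔH = Σ(broken) − Σ(formed) = (2318) − (6D) = +2318 − 6D
Setting this equal to −70 kJ gives 6D = 2388, so D = 398 kJ/mol.

D(N-H) ≈ 398 kJ/mol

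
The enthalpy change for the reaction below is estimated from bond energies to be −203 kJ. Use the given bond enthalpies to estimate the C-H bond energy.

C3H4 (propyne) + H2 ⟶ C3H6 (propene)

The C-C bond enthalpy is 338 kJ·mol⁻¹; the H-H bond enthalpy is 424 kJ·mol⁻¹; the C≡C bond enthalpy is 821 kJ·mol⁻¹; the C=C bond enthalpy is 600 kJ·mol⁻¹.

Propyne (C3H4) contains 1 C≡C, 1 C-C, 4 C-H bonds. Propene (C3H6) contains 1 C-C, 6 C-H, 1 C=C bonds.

D(C-H) ≈ 424 kJ/mol

Let D be the C-H bond energy.
Σ(broken) = 1×821 + 1×338 + 4×D + 1×424 = 1583 + 4D
Σ(formed) = 1×338 + 6×D + 1×600 = 938 + 6D
ΔH = Σ(broken) − Σ(formed) = (1583 + 4D) − (938 + 6D) = +645 − 2D
Setting this equal to −203 kJ gives 2D = 848, so D = 424 kJ/mol.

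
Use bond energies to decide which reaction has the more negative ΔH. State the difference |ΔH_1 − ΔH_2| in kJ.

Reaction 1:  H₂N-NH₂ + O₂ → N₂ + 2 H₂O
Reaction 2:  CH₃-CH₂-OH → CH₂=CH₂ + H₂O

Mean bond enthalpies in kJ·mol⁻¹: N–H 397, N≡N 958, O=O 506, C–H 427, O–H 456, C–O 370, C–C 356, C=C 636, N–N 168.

Reaction 1, by 581 kJ

Reaction 1:
  Bonds broken (reactants):
    N–H: 4 × 397 = 1588
    N–N: 1 × 168 = 168
    O=O: 1 × 506 = 506
    Σ(broken) = 2262 kJ
  Bonds formed (products):
    N≡N: 1 × 958 = 958
    O–H: 4 × 456 = 1824
    Σ(formed) = 2782 kJ
  ΔH_1 = 2262 − 2782 = −520 kJ
Reaction 2:
  Bonds broken (reactants):
    C–C: 1 × 356 = 356
    C–H: 5 × 427 = 2135
    C–O: 1 × 370 = 370
    O–H: 1 × 456 = 456
    Σ(broken) = 3317 kJ
  Bonds formed (products):
    C–H: 4 × 427 = 1708
    C=C: 1 × 636 = 636
    O–H: 2 × 456 = 912
    Σ(formed) = 3256 kJ
  ΔH_2 = 3317 − 3256 = +61 kJ
ΔH_1 − ΔH_2 = −581 kJ, so reaction 1 has the more negative ΔH; |ΔH_1 − ΔH_2| = 581 kJ.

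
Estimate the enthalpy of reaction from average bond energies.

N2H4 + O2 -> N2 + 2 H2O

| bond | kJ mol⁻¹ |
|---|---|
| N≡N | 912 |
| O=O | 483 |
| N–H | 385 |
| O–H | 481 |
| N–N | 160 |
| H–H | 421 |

Bonds broken (reactants):
  N–H: 4 × 385 = 1540
  N–N: 1 × 160 = 160
  O=O: 1 × 483 = 483
  Σ(broken) = 2183 kJ
Bonds formed (products):
  N≡N: 1 × 912 = 912
  O–H: 4 × 481 = 1924
  Σ(formed) = 2836 kJ
ΔH = Σ(broken) − Σ(formed) = 2183 − 2836 = −653 kJ

ΔH ≈ −653 kJ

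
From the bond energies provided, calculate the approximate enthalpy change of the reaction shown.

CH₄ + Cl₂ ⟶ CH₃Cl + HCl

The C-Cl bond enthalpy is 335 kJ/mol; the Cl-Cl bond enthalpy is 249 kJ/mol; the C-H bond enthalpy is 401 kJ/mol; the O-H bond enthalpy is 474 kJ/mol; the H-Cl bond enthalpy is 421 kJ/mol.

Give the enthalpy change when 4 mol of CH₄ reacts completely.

Bonds broken (reactants):
  C-H: 4 × 401 = 1604
  Cl-Cl: 1 × 249 = 249
  Σ(broken) = 1853 kJ
Bonds formed (products):
  C-Cl: 1 × 335 = 335
  C-H: 3 × 401 = 1203
  H-Cl: 1 × 421 = 421
  Σ(formed) = 1959 kJ
ΔH = Σ(broken) − Σ(formed) = 1853 − 1959 = −106 kJ
For 4× the reaction as written: 4 × (−106) = −424 kJ

ΔH = −424 kJ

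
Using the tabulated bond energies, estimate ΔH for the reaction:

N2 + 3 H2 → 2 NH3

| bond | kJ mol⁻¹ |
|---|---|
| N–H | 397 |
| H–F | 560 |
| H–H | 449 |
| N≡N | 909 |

Bonds broken (reactants):
  H–H: 3 × 449 = 1347
  N≡N: 1 × 909 = 909
  Σ(broken) = 2256 kJ
Bonds formed (products):
  N–H: 6 × 397 = 2382
  Σ(formed) = 2382 kJ
ΔH = Σ(broken) − Σ(formed) = 2256 − 2382 = −126 kJ

ΔH ≈ −126 kJ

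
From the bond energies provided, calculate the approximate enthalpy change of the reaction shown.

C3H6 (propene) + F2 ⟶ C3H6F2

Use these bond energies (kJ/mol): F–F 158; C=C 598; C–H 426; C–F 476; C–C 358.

Bonds broken (reactants):
  C–C: 1 × 358 = 358
  C–H: 6 × 426 = 2556
  C=C: 1 × 598 = 598
  F–F: 1 × 158 = 158
  Σ(broken) = 3670 kJ
Bonds formed (products):
  C–C: 2 × 358 = 716
  C–F: 2 × 476 = 952
  C–H: 6 × 426 = 2556
  Σ(formed) = 4224 kJ
ΔH = Σ(broken) − Σ(formed) = 3670 − 4224 = −554 kJ

ΔH ≈ −554 kJ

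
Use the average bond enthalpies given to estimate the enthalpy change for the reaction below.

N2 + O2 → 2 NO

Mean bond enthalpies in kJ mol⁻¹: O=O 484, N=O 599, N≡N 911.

ΔH ≈ +197 kJ

Bonds broken (reactants):
  N≡N: 1 × 911 = 911
  O=O: 1 × 484 = 484
  Σ(broken) = 1395 kJ
Bonds formed (products):
  N=O: 2 × 599 = 1198
  Σ(formed) = 1198 kJ
ΔH = Σ(broken) − Σ(formed) = 1395 − 1198 = +197 kJ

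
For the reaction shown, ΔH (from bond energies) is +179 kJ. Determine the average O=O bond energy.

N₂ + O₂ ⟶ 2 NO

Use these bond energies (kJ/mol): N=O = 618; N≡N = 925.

D(O=O) ≈ 490 kJ/mol

Let D be the O=O bond energy.
Σ(broken) = 1×925 + 1×D = 925 + D
Σ(formed) = 2×618 = 1236
ΔH = Σ(broken) − Σ(formed) = (925 + D) − (1236) = −311 + D
Setting this equal to +179 kJ gives D = 490 kJ/mol.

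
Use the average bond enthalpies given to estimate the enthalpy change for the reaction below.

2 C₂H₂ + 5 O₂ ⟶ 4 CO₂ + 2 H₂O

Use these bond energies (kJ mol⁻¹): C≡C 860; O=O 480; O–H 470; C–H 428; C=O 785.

ΔH ≈ −2328 kJ

Bonds broken (reactants):
  C≡C: 2 × 860 = 1720
  C–H: 4 × 428 = 1712
  O=O: 5 × 480 = 2400
  Σ(broken) = 5832 kJ
Bonds formed (products):
  C=O: 8 × 785 = 6280
  O–H: 4 × 470 = 1880
  Σ(formed) = 8160 kJ
ΔH = Σ(broken) − Σ(formed) = 5832 − 8160 = −2328 kJ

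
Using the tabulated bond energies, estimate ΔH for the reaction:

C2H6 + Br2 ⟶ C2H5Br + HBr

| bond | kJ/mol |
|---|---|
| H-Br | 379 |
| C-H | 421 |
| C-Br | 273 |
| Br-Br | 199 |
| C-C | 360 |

ΔH ≈ −32 kJ

Bonds broken (reactants):
  Br-Br: 1 × 199 = 199
  C-C: 1 × 360 = 360
  C-H: 6 × 421 = 2526
  Σ(broken) = 3085 kJ
Bonds formed (products):
  C-Br: 1 × 273 = 273
  C-C: 1 × 360 = 360
  C-H: 5 × 421 = 2105
  H-Br: 1 × 379 = 379
  Σ(formed) = 3117 kJ
ΔH = Σ(broken) − Σ(formed) = 3085 − 3117 = −32 kJ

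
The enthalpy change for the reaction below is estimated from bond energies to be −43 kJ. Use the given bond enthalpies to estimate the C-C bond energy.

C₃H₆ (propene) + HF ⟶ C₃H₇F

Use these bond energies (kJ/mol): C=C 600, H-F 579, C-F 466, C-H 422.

Let D be the C-C bond energy.
Σ(broken) = 1×D + 6×422 + 1×600 + 1×579 = 3711 + D
Σ(formed) = 2×D + 1×466 + 7×422 = 3420 + 2D
ΔH = Σ(broken) − Σ(formed) = (3711 + D) − (3420 + 2D) = +291 − D
Setting this equal to −43 kJ gives D = 334 kJ/mol.

D(C-C) ≈ 334 kJ/mol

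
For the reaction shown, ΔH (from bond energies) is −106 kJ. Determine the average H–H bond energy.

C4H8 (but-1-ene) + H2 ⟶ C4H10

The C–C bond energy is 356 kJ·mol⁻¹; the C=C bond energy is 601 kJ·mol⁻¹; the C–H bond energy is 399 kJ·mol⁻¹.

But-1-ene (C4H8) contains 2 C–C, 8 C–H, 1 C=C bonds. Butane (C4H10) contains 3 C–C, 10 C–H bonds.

D(H–H) ≈ 447 kJ/mol

Let D be the H–H bond energy.
Σ(broken) = 2×356 + 8×399 + 1×601 + 1×D = 4505 + D
Σ(formed) = 3×356 + 10×399 = 5058
ΔH = Σ(broken) − Σ(formed) = (4505 + D) − (5058) = −553 + D
Setting this equal to −106 kJ gives D = 447 kJ/mol.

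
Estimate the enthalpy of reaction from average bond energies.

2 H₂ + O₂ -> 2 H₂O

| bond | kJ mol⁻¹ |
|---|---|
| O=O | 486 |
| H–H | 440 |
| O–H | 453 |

Bonds broken (reactants):
  H–H: 2 × 440 = 880
  O=O: 1 × 486 = 486
  Σ(broken) = 1366 kJ
Bonds formed (products):
  O–H: 4 × 453 = 1812
  Σ(formed) = 1812 kJ
ΔH = Σ(broken) − Σ(formed) = 1366 − 1812 = −446 kJ

ΔH ≈ −446 kJ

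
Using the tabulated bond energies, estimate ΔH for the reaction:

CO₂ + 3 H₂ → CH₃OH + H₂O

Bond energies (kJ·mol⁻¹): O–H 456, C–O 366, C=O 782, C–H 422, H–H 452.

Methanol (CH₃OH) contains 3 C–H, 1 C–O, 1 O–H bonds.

Bonds broken (reactants):
  C=O: 2 × 782 = 1564
  H–H: 3 × 452 = 1356
  Σ(broken) = 2920 kJ
Bonds formed (products):
  C–H: 3 × 422 = 1266
  C–O: 1 × 366 = 366
  O–H: 3 × 456 = 1368
  Σ(formed) = 3000 kJ
ΔH = Σ(broken) − Σ(formed) = 2920 − 3000 = −80 kJ

ΔH ≈ −80 kJ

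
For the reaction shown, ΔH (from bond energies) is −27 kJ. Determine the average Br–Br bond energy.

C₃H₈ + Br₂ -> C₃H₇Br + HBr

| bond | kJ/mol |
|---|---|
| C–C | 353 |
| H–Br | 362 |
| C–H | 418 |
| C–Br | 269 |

D(Br–Br) ≈ 186 kJ/mol

Let D be the Br–Br bond energy.
Σ(broken) = 1×D + 2×353 + 8×418 = 4050 + D
Σ(formed) = 1×269 + 2×353 + 7×418 + 1×362 = 4263
ΔH = Σ(broken) − Σ(formed) = (4050 + D) − (4263) = −213 + D
Setting this equal to −27 kJ gives D = 186 kJ/mol.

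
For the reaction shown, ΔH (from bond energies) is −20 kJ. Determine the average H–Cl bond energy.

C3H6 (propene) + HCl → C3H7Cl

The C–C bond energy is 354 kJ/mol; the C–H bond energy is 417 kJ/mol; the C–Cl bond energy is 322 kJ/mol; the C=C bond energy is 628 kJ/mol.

Let D be the H–Cl bond energy.
Σ(broken) = 1×354 + 6×417 + 1×628 + 1×D = 3484 + D
Σ(formed) = 2×354 + 1×322 + 7×417 = 3949
ΔH = Σ(broken) − Σ(formed) = (3484 + D) − (3949) = −465 + D
Setting this equal to −20 kJ gives D = 445 kJ/mol.

D(H–Cl) ≈ 445 kJ/mol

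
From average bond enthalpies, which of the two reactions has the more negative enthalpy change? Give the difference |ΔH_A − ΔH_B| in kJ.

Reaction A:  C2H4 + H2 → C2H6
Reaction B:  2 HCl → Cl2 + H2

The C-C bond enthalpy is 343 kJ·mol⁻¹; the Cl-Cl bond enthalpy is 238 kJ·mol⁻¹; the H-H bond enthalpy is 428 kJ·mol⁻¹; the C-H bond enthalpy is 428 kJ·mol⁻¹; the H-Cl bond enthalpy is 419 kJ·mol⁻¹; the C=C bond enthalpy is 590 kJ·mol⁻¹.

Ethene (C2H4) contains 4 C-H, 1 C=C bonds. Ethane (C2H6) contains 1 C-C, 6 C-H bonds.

Reaction A, by 353 kJ

Reaction A:
  Bonds broken (reactants):
    C-H: 4 × 428 = 1712
    C=C: 1 × 590 = 590
    H-H: 1 × 428 = 428
    Σ(broken) = 2730 kJ
  Bonds formed (products):
    C-C: 1 × 343 = 343
    C-H: 6 × 428 = 2568
    Σ(formed) = 2911 kJ
  ΔH_A = 2730 − 2911 = −181 kJ
Reaction B:
  Bonds broken (reactants):
    H-Cl: 2 × 419 = 838
    Σ(broken) = 838 kJ
  Bonds formed (products):
    Cl-Cl: 1 × 238 = 238
    H-H: 1 × 428 = 428
    Σ(formed) = 666 kJ
  ΔH_B = 838 − 666 = +172 kJ
ΔH_A − ΔH_B = −353 kJ, so reaction A has the more negative ΔH; |ΔH_A − ΔH_B| = 353 kJ.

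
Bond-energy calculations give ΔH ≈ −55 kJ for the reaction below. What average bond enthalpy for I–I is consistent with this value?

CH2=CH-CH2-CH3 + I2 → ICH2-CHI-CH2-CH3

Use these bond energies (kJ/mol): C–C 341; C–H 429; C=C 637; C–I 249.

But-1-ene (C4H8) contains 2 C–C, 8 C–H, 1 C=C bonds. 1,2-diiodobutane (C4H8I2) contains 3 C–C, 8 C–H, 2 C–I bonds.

D(I–I) ≈ 147 kJ/mol

Let D be the I–I bond energy.
Σ(broken) = 2×341 + 8×429 + 1×637 + 1×D = 4751 + D
Σ(formed) = 3×341 + 8×429 + 2×249 = 4953
ΔH = Σ(broken) − Σ(formed) = (4751 + D) − (4953) = −202 + D
Setting this equal to −55 kJ gives D = 147 kJ/mol.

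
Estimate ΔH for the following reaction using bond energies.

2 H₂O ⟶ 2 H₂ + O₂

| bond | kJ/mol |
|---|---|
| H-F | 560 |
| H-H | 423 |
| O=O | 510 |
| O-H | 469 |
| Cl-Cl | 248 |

Bonds broken (reactants):
  O-H: 4 × 469 = 1876
  Σ(broken) = 1876 kJ
Bonds formed (products):
  H-H: 2 × 423 = 846
  O=O: 1 × 510 = 510
  Σ(formed) = 1356 kJ
ΔH = Σ(broken) − Σ(formed) = 1876 − 1356 = +520 kJ

ΔH ≈ +520 kJ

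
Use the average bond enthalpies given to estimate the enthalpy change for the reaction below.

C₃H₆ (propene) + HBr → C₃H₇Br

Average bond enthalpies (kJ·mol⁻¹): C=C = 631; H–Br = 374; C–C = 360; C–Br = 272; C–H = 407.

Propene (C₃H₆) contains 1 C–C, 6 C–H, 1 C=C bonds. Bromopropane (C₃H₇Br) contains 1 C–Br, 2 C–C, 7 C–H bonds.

Bonds broken (reactants):
  C–C: 1 × 360 = 360
  C–H: 6 × 407 = 2442
  C=C: 1 × 631 = 631
  H–Br: 1 × 374 = 374
  Σ(broken) = 3807 kJ
Bonds formed (products):
  C–Br: 1 × 272 = 272
  C–C: 2 × 360 = 720
  C–H: 7 × 407 = 2849
  Σ(formed) = 3841 kJ
ΔH = Σ(broken) − Σ(formed) = 3807 − 3841 = −34 kJ

ΔH ≈ −34 kJ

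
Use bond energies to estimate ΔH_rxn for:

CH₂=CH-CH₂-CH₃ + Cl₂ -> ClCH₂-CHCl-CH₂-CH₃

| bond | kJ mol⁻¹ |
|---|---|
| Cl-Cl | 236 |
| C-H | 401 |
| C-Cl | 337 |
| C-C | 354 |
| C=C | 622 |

ΔH ≈ −170 kJ

Bonds broken (reactants):
  C-C: 2 × 354 = 708
  C-H: 8 × 401 = 3208
  C=C: 1 × 622 = 622
  Cl-Cl: 1 × 236 = 236
  Σ(broken) = 4774 kJ
Bonds formed (products):
  C-C: 3 × 354 = 1062
  C-Cl: 2 × 337 = 674
  C-H: 8 × 401 = 3208
  Σ(formed) = 4944 kJ
ΔH = Σ(broken) − Σ(formed) = 4774 − 4944 = −170 kJ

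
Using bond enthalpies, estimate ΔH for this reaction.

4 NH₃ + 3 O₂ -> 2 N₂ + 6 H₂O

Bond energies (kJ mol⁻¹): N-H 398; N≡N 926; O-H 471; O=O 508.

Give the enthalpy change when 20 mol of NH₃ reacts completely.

ΔH = −6020 kJ

Bonds broken (reactants):
  N-H: 12 × 398 = 4776
  O=O: 3 × 508 = 1524
  Σ(broken) = 6300 kJ
Bonds formed (products):
  N≡N: 2 × 926 = 1852
  O-H: 12 × 471 = 5652
  Σ(formed) = 7504 kJ
ΔH = Σ(broken) − Σ(formed) = 6300 − 7504 = −1204 kJ
For 5× the reaction as written: 5 × (−1204) = −6020 kJ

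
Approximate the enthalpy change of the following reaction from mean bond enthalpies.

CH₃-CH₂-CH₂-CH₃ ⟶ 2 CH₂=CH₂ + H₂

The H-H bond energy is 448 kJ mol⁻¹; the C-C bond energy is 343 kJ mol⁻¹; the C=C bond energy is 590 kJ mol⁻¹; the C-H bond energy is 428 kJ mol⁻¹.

ΔH ≈ +257 kJ

Bonds broken (reactants):
  C-C: 3 × 343 = 1029
  C-H: 10 × 428 = 4280
  Σ(broken) = 5309 kJ
Bonds formed (products):
  C-H: 8 × 428 = 3424
  C=C: 2 × 590 = 1180
  H-H: 1 × 448 = 448
  Σ(formed) = 5052 kJ
ΔH = Σ(broken) − Σ(formed) = 5309 − 5052 = +257 kJ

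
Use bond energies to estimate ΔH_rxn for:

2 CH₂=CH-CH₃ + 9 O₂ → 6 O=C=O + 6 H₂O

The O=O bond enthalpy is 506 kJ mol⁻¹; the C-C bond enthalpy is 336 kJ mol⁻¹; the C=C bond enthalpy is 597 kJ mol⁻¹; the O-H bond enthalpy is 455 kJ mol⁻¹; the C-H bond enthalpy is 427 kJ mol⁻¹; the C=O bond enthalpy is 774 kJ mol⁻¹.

ΔH ≈ −3204 kJ

Bonds broken (reactants):
  C-C: 2 × 336 = 672
  C-H: 12 × 427 = 5124
  C=C: 2 × 597 = 1194
  O=O: 9 × 506 = 4554
  Σ(broken) = 11544 kJ
Bonds formed (products):
  C=O: 12 × 774 = 9288
  O-H: 12 × 455 = 5460
  Σ(formed) = 14748 kJ
ΔH = Σ(broken) − Σ(formed) = 11544 − 14748 = −3204 kJ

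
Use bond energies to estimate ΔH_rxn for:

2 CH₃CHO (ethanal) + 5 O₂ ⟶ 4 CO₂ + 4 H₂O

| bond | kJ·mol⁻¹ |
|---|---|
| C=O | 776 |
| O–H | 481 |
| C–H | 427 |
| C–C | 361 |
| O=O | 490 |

Bonds broken (reactants):
  C–C: 2 × 361 = 722
  C–H: 8 × 427 = 3416
  C=O: 2 × 776 = 1552
  O=O: 5 × 490 = 2450
  Σ(broken) = 8140 kJ
Bonds formed (products):
  C=O: 8 × 776 = 6208
  O–H: 8 × 481 = 3848
  Σ(formed) = 10056 kJ
ΔH = Σ(broken) − Σ(formed) = 8140 − 10056 = −1916 kJ

ΔH ≈ −1916 kJ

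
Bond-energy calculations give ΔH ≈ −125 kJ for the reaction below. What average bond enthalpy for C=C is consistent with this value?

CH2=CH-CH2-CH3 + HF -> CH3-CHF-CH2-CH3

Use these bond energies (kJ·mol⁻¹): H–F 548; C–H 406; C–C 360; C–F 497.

Let D be the C=C bond energy.
Σ(broken) = 2×360 + 8×406 + 1×D + 1×548 = 4516 + D
Σ(formed) = 3×360 + 1×497 + 9×406 = 5231
ΔH = Σ(broken) − Σ(formed) = (4516 + D) − (5231) = −715 + D
Setting this equal to −125 kJ gives D = 590 kJ/mol.

D(C=C) ≈ 590 kJ/mol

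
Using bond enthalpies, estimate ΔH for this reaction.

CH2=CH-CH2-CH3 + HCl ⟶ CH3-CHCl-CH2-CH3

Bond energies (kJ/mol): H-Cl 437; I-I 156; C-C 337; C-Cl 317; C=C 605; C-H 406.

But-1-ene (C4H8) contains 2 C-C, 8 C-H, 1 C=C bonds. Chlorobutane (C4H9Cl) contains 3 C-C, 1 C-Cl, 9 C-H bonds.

Bonds broken (reactants):
  C-C: 2 × 337 = 674
  C-H: 8 × 406 = 3248
  C=C: 1 × 605 = 605
  H-Cl: 1 × 437 = 437
  Σ(broken) = 4964 kJ
Bonds formed (products):
  C-C: 3 × 337 = 1011
  C-Cl: 1 × 317 = 317
  C-H: 9 × 406 = 3654
  Σ(formed) = 4982 kJ
ΔH = Σ(broken) − Σ(formed) = 4964 − 4982 = −18 kJ

ΔH ≈ −18 kJ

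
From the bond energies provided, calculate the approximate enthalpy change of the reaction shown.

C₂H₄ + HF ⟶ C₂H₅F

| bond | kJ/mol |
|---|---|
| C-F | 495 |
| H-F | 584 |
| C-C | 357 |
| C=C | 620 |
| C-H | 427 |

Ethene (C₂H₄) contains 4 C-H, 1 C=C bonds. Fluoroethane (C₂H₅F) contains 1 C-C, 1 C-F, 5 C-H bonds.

ΔH ≈ −75 kJ

Bonds broken (reactants):
  C-H: 4 × 427 = 1708
  C=C: 1 × 620 = 620
  H-F: 1 × 584 = 584
  Σ(broken) = 2912 kJ
Bonds formed (products):
  C-C: 1 × 357 = 357
  C-F: 1 × 495 = 495
  C-H: 5 × 427 = 2135
  Σ(formed) = 2987 kJ
ΔH = Σ(broken) − Σ(formed) = 2912 − 2987 = −75 kJ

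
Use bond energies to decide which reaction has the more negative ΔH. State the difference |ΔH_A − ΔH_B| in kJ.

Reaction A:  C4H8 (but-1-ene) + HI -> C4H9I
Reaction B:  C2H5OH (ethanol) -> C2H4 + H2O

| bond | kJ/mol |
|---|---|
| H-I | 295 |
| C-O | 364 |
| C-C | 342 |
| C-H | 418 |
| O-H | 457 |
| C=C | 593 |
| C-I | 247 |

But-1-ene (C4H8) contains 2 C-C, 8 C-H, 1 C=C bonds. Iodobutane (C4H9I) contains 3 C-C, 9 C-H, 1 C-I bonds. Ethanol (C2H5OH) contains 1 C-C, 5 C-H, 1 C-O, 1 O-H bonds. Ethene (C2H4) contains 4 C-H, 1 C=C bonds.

Reaction A, by 193 kJ

Reaction A:
  Bonds broken (reactants):
    C-C: 2 × 342 = 684
    C-H: 8 × 418 = 3344
    C=C: 1 × 593 = 593
    H-I: 1 × 295 = 295
    Σ(broken) = 4916 kJ
  Bonds formed (products):
    C-C: 3 × 342 = 1026
    C-H: 9 × 418 = 3762
    C-I: 1 × 247 = 247
    Σ(formed) = 5035 kJ
  ΔH_A = 4916 − 5035 = −119 kJ
Reaction B:
  Bonds broken (reactants):
    C-C: 1 × 342 = 342
    C-H: 5 × 418 = 2090
    C-O: 1 × 364 = 364
    O-H: 1 × 457 = 457
    Σ(broken) = 3253 kJ
  Bonds formed (products):
    C-H: 4 × 418 = 1672
    C=C: 1 × 593 = 593
    O-H: 2 × 457 = 914
    Σ(formed) = 3179 kJ
  ΔH_B = 3253 − 3179 = +74 kJ
ΔH_A − ΔH_B = −193 kJ, so reaction A has the more negative ΔH; |ΔH_A − ΔH_B| = 193 kJ.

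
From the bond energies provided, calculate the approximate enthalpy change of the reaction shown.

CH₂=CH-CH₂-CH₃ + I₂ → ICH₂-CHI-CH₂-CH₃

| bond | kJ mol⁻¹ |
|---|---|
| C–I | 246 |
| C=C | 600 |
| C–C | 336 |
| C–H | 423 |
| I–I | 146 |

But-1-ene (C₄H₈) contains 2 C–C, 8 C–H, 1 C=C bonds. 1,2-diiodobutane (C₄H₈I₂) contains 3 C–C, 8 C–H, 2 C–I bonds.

Bonds broken (reactants):
  C–C: 2 × 336 = 672
  C–H: 8 × 423 = 3384
  C=C: 1 × 600 = 600
  I–I: 1 × 146 = 146
  Σ(broken) = 4802 kJ
Bonds formed (products):
  C–C: 3 × 336 = 1008
  C–H: 8 × 423 = 3384
  C–I: 2 × 246 = 492
  Σ(formed) = 4884 kJ
ΔH = Σ(broken) − Σ(formed) = 4802 − 4884 = −82 kJ

ΔH ≈ −82 kJ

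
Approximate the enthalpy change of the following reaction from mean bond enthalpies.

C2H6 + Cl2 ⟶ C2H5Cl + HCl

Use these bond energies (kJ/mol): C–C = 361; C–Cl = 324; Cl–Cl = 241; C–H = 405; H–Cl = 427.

Bonds broken (reactants):
  C–C: 1 × 361 = 361
  C–H: 6 × 405 = 2430
  Cl–Cl: 1 × 241 = 241
  Σ(broken) = 3032 kJ
Bonds formed (products):
  C–C: 1 × 361 = 361
  C–Cl: 1 × 324 = 324
  C–H: 5 × 405 = 2025
  H–Cl: 1 × 427 = 427
  Σ(formed) = 3137 kJ
ΔH = Σ(broken) − Σ(formed) = 3032 − 3137 = −105 kJ

ΔH ≈ −105 kJ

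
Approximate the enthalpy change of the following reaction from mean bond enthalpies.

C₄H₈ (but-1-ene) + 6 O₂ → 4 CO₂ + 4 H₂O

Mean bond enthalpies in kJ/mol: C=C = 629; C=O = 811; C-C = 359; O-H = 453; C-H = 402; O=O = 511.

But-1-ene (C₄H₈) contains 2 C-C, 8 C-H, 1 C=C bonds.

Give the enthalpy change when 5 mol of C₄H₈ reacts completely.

Bonds broken (reactants):
  C-C: 2 × 359 = 718
  C-H: 8 × 402 = 3216
  C=C: 1 × 629 = 629
  O=O: 6 × 511 = 3066
  Σ(broken) = 7629 kJ
Bonds formed (products):
  C=O: 8 × 811 = 6488
  O-H: 8 × 453 = 3624
  Σ(formed) = 10112 kJ
ΔH = Σ(broken) − Σ(formed) = 7629 − 10112 = −2483 kJ
For 5× the reaction as written: 5 × (−2483) = −12415 kJ

ΔH = −12415 kJ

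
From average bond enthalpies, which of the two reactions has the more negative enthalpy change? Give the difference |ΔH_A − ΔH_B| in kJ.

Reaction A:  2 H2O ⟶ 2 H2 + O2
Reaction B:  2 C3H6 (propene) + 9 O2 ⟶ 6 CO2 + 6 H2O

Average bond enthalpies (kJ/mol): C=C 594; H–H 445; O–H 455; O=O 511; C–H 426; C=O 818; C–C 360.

Reaction B, by 4076 kJ

Reaction A:
  Bonds broken (reactants):
    O–H: 4 × 455 = 1820
    Σ(broken) = 1820 kJ
  Bonds formed (products):
    H–H: 2 × 445 = 890
    O=O: 1 × 511 = 511
    Σ(formed) = 1401 kJ
  ΔH_A = 1820 − 1401 = +419 kJ
Reaction B:
  Bonds broken (reactants):
    C–C: 2 × 360 = 720
    C–H: 12 × 426 = 5112
    C=C: 2 × 594 = 1188
    O=O: 9 × 511 = 4599
    Σ(broken) = 11619 kJ
  Bonds formed (products):
    C=O: 12 × 818 = 9816
    O–H: 12 × 455 = 5460
    Σ(formed) = 15276 kJ
  ΔH_B = 11619 − 15276 = −3657 kJ
ΔH_A − ΔH_B = +4076 kJ, so reaction B has the more negative ΔH; |ΔH_A − ΔH_B| = 4076 kJ.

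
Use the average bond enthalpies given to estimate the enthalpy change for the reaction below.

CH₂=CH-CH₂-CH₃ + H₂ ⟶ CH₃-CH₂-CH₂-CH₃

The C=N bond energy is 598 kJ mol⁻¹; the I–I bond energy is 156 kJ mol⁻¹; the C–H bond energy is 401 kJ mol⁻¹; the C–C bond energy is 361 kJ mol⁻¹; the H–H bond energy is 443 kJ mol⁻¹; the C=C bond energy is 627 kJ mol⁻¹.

ΔH ≈ −93 kJ

Bonds broken (reactants):
  C–C: 2 × 361 = 722
  C–H: 8 × 401 = 3208
  C=C: 1 × 627 = 627
  H–H: 1 × 443 = 443
  Σ(broken) = 5000 kJ
Bonds formed (products):
  C–C: 3 × 361 = 1083
  C–H: 10 × 401 = 4010
  Σ(formed) = 5093 kJ
ΔH = Σ(broken) − Σ(formed) = 5000 − 5093 = −93 kJ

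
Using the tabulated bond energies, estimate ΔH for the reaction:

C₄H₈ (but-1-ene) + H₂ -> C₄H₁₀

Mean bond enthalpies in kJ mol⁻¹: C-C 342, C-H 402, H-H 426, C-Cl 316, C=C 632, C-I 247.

Bonds broken (reactants):
  C-C: 2 × 342 = 684
  C-H: 8 × 402 = 3216
  C=C: 1 × 632 = 632
  H-H: 1 × 426 = 426
  Σ(broken) = 4958 kJ
Bonds formed (products):
  C-C: 3 × 342 = 1026
  C-H: 10 × 402 = 4020
  Σ(formed) = 5046 kJ
ΔH = Σ(broken) − Σ(formed) = 4958 − 5046 = −88 kJ

ΔH ≈ −88 kJ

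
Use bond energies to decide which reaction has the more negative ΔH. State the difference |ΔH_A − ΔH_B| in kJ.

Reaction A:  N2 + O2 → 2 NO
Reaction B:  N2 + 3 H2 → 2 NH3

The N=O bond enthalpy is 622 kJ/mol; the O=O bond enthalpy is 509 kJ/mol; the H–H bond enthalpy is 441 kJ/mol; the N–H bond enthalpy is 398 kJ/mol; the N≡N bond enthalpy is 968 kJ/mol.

Reaction A:
  Bonds broken (reactants):
    N≡N: 1 × 968 = 968
    O=O: 1 × 509 = 509
    Σ(broken) = 1477 kJ
  Bonds formed (products):
    N=O: 2 × 622 = 1244
    Σ(formed) = 1244 kJ
  ΔH_A = 1477 − 1244 = +233 kJ
Reaction B:
  Bonds broken (reactants):
    H–H: 3 × 441 = 1323
    N≡N: 1 × 968 = 968
    Σ(broken) = 2291 kJ
  Bonds formed (products):
    N–H: 6 × 398 = 2388
    Σ(formed) = 2388 kJ
  ΔH_B = 2291 − 2388 = −97 kJ
ΔH_A − ΔH_B = +330 kJ, so reaction B has the more negative ΔH; |ΔH_A − ΔH_B| = 330 kJ.

Reaction B, by 330 kJ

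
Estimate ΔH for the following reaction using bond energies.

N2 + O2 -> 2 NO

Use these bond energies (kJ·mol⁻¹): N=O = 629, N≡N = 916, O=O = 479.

Bonds broken (reactants):
  N≡N: 1 × 916 = 916
  O=O: 1 × 479 = 479
  Σ(broken) = 1395 kJ
Bonds formed (products):
  N=O: 2 × 629 = 1258
  Σ(formed) = 1258 kJ
ΔH = Σ(broken) − Σ(formed) = 1395 − 1258 = +137 kJ

ΔH ≈ +137 kJ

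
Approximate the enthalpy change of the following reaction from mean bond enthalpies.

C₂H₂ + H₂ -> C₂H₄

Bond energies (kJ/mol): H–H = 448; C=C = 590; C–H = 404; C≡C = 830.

Bonds broken (reactants):
  C≡C: 1 × 830 = 830
  C–H: 2 × 404 = 808
  H–H: 1 × 448 = 448
  Σ(broken) = 2086 kJ
Bonds formed (products):
  C–H: 4 × 404 = 1616
  C=C: 1 × 590 = 590
  Σ(formed) = 2206 kJ
ΔH = Σ(broken) − Σ(formed) = 2086 − 2206 = −120 kJ

ΔH ≈ −120 kJ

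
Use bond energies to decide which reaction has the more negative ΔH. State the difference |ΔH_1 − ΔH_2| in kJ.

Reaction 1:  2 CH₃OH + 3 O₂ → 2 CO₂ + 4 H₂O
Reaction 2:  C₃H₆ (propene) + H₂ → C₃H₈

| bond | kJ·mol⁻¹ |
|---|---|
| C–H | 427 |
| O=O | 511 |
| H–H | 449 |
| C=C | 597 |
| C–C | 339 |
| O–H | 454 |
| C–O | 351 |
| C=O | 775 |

Reaction 1, by 880 kJ

Reaction 1:
  Bonds broken (reactants):
    C–H: 6 × 427 = 2562
    C–O: 2 × 351 = 702
    O–H: 2 × 454 = 908
    O=O: 3 × 511 = 1533
    Σ(broken) = 5705 kJ
  Bonds formed (products):
    C=O: 4 × 775 = 3100
    O–H: 8 × 454 = 3632
    Σ(formed) = 6732 kJ
  ΔH_1 = 5705 − 6732 = −1027 kJ
Reaction 2:
  Bonds broken (reactants):
    C–C: 1 × 339 = 339
    C–H: 6 × 427 = 2562
    C=C: 1 × 597 = 597
    H–H: 1 × 449 = 449
    Σ(broken) = 3947 kJ
  Bonds formed (products):
    C–C: 2 × 339 = 678
    C–H: 8 × 427 = 3416
    Σ(formed) = 4094 kJ
  ΔH_2 = 3947 − 4094 = −147 kJ
ΔH_1 − ΔH_2 = −880 kJ, so reaction 1 has the more negative ΔH; |ΔH_1 − ΔH_2| = 880 kJ.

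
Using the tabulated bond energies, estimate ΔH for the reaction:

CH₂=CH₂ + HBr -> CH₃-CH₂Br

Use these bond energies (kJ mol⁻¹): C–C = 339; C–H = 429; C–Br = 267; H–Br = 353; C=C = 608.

ΔH ≈ −74 kJ

Bonds broken (reactants):
  C–H: 4 × 429 = 1716
  C=C: 1 × 608 = 608
  H–Br: 1 × 353 = 353
  Σ(broken) = 2677 kJ
Bonds formed (products):
  C–Br: 1 × 267 = 267
  C–C: 1 × 339 = 339
  C–H: 5 × 429 = 2145
  Σ(formed) = 2751 kJ
ΔH = Σ(broken) − Σ(formed) = 2677 − 2751 = −74 kJ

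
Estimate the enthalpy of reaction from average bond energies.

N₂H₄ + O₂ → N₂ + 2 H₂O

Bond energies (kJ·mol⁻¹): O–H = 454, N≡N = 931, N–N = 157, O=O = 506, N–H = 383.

ΔH ≈ −552 kJ

Bonds broken (reactants):
  N–H: 4 × 383 = 1532
  N–N: 1 × 157 = 157
  O=O: 1 × 506 = 506
  Σ(broken) = 2195 kJ
Bonds formed (products):
  N≡N: 1 × 931 = 931
  O–H: 4 × 454 = 1816
  Σ(formed) = 2747 kJ
ΔH = Σ(broken) − Σ(formed) = 2195 − 2747 = −552 kJ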